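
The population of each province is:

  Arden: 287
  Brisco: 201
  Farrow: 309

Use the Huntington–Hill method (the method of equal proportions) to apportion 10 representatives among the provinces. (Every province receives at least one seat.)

With divisor 82.5: modified quotas Arden 3.479, Brisco 2.436, Farrow 3.745.
Geometric-mean thresholds: Arden √(3·4)=3.464, Brisco √(2·3)=2.449, Farrow √(3·4)=3.464.
Each quota rounded against its threshold gives Arden 4, Brisco 2, Farrow 4 (total 10).

Arden: 4, Brisco: 2, Farrow: 4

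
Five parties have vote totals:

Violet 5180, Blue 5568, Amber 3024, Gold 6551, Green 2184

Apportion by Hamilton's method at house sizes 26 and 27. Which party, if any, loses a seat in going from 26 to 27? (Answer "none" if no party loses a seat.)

At 26 seats: Violet 6, Blue 6, Amber 3, Gold 8, Green 3.
At 27 seats: Violet 6, Blue 7, Amber 4, Gold 8, Green 2.
Green drops from 3 to 2.

Green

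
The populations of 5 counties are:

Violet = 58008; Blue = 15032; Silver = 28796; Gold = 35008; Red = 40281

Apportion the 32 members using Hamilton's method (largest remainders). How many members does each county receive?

Violet=11, Blue=3, Silver=5, Gold=6, Red=7

Standard divisor: 177125 ÷ 32 ≈ 5535.156.
Standard quotas: Violet 10.4799, Blue 2.7157, Silver 5.2024, Gold 6.3247, Red 7.2773.
Lower quotas: Violet 10, Blue 2, Silver 5, Gold 6, Red 7 (sum 30, leaving 2 seats).
Remainders in descending order: Blue 0.7157, Violet 0.4799, Gold 0.3247, Red 0.2773, Silver 0.2024.
The surplus seats go to Blue, Violet.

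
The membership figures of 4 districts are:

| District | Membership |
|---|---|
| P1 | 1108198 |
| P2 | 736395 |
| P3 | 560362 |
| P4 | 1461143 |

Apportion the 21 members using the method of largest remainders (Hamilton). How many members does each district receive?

P1: 6, P2: 4, P3: 3, P4: 8

Standard divisor: 3866098 ÷ 21 ≈ 184099.905.
Standard quotas: P1 6.0195, P2 4.0000, P3 3.0438, P4 7.9367.
Lower quotas: P1 6, P2 3, P3 3, P4 7 (sum 19, leaving 2 seats).
Remainders in descending order: P2 1.0000, P4 0.9367, P3 0.0438, P1 0.0195.
Largest remainders: P2, P4 receive the extra seats.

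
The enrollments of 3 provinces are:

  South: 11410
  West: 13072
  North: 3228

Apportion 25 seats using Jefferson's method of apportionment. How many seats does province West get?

12

Standard divisor 27710/25 ≈ 1108.4; standard quotas: South 10.294, West 11.794, North 2.912.
Rounding down gives 10, 11, 2 = 23 seats, so the divisor must be adjusted.
With modified divisor 1060: modified quotas South 10.764, West 12.332, North 3.045.
Rounding down: South 10, West 12, North 3 (total 25).
West receives 12.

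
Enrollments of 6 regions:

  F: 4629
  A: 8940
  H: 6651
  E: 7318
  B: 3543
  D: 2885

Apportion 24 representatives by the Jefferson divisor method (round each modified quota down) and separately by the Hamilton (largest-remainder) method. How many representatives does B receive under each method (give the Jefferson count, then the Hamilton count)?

Jefferson: F 3, A 7, H 5, E 5, B 2, D 2.
Hamilton: F 3, A 6, H 5, E 5, B 3, D 2.
B gets 2 under Jefferson and 3 under Hamilton.

2 and 3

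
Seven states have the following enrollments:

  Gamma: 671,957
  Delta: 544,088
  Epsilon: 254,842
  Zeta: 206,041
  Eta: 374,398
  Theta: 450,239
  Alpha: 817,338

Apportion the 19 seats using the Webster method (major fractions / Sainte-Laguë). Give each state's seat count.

Standard divisor 3318903/19 ≈ 174679.105; standard quotas: Gamma 3.847, Delta 3.115, Epsilon 1.459, Zeta 1.180, Eta 2.143, Theta 2.578, Alpha 4.679.
Rounding to the nearest integer gives Gamma 4, Delta 3, Epsilon 1, Zeta 1, Eta 2, Theta 3, Alpha 5 — total 19, matching the house size, so no adjustment is needed.

Gamma 4; Delta 3; Epsilon 1; Zeta 1; Eta 2; Theta 3; Alpha 5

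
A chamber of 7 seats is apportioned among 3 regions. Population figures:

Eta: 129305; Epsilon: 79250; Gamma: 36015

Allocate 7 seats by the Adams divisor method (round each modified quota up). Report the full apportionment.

Eta=4, Epsilon=2, Gamma=1

Standard divisor 244570/7 ≈ 34938.571; standard quotas: Eta 3.701, Epsilon 2.268, Gamma 1.031.
Rounding up gives 4, 3, 2 = 9 seats, so the divisor must be adjusted.
With modified divisor 41400: modified quotas Eta 3.123, Epsilon 1.914, Gamma 0.870.
Rounding up: Eta 4, Epsilon 2, Gamma 1 (total 7).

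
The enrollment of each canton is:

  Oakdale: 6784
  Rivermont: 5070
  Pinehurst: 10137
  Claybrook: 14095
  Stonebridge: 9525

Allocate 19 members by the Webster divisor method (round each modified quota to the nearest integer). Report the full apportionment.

Standard divisor 45611/19 ≈ 2400.579; standard quotas: Oakdale 2.826, Rivermont 2.112, Pinehurst 4.223, Claybrook 5.872, Stonebridge 3.968.
Rounding to the nearest integer gives Oakdale 3, Rivermont 2, Pinehurst 4, Claybrook 6, Stonebridge 4 — total 19, matching the house size, so no adjustment is needed.

Oakdale=3; Rivermont=2; Pinehurst=4; Claybrook=6; Stonebridge=4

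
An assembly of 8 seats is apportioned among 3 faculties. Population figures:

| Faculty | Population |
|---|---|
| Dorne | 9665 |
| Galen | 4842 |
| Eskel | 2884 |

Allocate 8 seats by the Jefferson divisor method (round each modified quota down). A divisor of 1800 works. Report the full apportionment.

With modified divisor 1800: modified quotas Dorne 5.369, Galen 2.690, Eskel 1.602.
Rounding down: Dorne 5, Galen 2, Eskel 1 (total 8).

Dorne=5, Galen=2, Eskel=1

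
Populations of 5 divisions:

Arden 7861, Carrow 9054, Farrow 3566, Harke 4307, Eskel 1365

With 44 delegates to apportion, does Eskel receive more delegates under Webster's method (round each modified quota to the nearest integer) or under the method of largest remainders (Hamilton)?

Webster: Arden 13, Carrow 16, Farrow 6, Harke 7, Eskel 2.
Hamilton: Arden 13, Carrow 15, Farrow 6, Harke 7, Eskel 3.
Eskel gets 2 under Webster and 3 under Hamilton.

Hamilton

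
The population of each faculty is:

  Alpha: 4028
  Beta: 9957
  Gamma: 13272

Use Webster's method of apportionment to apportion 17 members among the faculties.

Alpha=3, Beta=6, Gamma=8

Standard divisor 27257/17 ≈ 1603.353; standard quotas: Alpha 2.512, Beta 6.210, Gamma 8.278.
Rounding to the nearest integer gives Alpha 3, Beta 6, Gamma 8 — total 17, matching the house size, so no adjustment is needed.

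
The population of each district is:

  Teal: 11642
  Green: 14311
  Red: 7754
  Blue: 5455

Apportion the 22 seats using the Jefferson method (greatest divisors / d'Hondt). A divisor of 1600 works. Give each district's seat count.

Teal 7, Green 8, Red 4, Blue 3

With modified divisor 1600: modified quotas Teal 7.276, Green 8.944, Red 4.846, Blue 3.409.
Rounding down: Teal 7, Green 8, Red 4, Blue 3 (total 22).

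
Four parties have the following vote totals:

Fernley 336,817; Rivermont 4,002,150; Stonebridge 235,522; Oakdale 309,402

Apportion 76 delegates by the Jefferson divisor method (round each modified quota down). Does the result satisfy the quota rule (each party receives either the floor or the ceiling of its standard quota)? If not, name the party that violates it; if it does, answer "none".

Rivermont

Standard quotas: Fernley 5.241, Rivermont 62.279, Stonebridge 3.665, Oakdale 4.815.
Jefferson allocation: Fernley 5, Rivermont 64, Stonebridge 3, Oakdale 4.
Rivermont has quota 62.279 (lower 62, upper 63) but receives 64 — outside the quota interval.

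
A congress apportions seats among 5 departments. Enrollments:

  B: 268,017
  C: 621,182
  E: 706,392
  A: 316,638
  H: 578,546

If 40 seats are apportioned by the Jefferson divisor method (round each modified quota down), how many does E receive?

12

Standard divisor 2490775/40 ≈ 62269.375; standard quotas: B 4.304, C 9.976, E 11.344, A 5.085, H 9.291.
Rounding down gives 4, 9, 11, 5, 9 = 38 seats, so the divisor must be adjusted.
With modified divisor 58400: modified quotas B 4.589, C 10.637, E 12.096, A 5.422, H 9.907.
Rounding down: B 4, C 10, E 12, A 5, H 9 (total 40).
E receives 12.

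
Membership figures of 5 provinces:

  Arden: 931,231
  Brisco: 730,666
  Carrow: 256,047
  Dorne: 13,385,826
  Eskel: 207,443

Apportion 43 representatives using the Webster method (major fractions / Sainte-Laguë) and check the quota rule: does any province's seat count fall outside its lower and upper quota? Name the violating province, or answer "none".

Standard quotas: Arden 2.582, Brisco 2.026, Carrow 0.710, Dorne 37.108, Eskel 0.575.
Webster allocation: Arden 3, Brisco 2, Carrow 1, Dorne 36, Eskel 1.
Dorne has quota 37.108 (lower 37, upper 38) but receives 36 — outside the quota interval.

Dorne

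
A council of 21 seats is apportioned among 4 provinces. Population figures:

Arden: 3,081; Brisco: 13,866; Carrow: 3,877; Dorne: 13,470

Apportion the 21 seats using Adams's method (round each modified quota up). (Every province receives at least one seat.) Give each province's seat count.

Arden 2, Brisco 8, Carrow 3, Dorne 8

Standard divisor 34294/21 ≈ 1633.048; standard quotas: Arden 1.887, Brisco 8.491, Carrow 2.374, Dorne 8.248.
Rounding up gives 2, 9, 3, 9 = 23 seats, so the divisor must be adjusted.
With modified divisor 1800: modified quotas Arden 1.712, Brisco 7.703, Carrow 2.154, Dorne 7.483.
Rounding up: Arden 2, Brisco 8, Carrow 3, Dorne 8 (total 21).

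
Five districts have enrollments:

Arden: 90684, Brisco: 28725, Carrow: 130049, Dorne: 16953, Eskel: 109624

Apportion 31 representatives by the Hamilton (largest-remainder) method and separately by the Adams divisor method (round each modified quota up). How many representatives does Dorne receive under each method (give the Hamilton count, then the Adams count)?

Hamilton: Arden 8, Brisco 2, Carrow 11, Dorne 1, Eskel 9.
Adams: Arden 7, Brisco 3, Carrow 10, Dorne 2, Eskel 9.
Dorne gets 1 under Hamilton and 2 under Adams.

1 and 2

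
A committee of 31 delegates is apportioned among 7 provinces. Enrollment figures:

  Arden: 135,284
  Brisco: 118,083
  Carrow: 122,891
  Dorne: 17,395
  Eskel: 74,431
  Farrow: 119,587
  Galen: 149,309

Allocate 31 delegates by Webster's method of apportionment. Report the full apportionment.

Standard divisor 736980/31 ≈ 23773.548; standard quotas: Arden 5.691, Brisco 4.967, Carrow 5.169, Dorne 0.732, Eskel 3.131, Farrow 5.030, Galen 6.280.
Rounding to the nearest integer gives Arden 6, Brisco 5, Carrow 5, Dorne 1, Eskel 3, Farrow 5, Galen 6 — total 31, matching the house size, so no adjustment is needed.

Arden 6, Brisco 5, Carrow 5, Dorne 1, Eskel 3, Farrow 5, Galen 6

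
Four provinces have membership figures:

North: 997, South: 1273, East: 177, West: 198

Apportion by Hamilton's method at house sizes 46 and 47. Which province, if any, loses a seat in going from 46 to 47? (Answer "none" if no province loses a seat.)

At 46 seats: North 17, South 22, East 3, West 4.
At 47 seats: North 18, South 23, East 3, West 3.
West drops from 4 to 3.

West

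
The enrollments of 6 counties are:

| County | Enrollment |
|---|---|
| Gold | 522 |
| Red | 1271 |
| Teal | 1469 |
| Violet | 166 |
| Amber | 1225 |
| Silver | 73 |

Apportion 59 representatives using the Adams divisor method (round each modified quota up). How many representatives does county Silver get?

Standard divisor 4726/59 ≈ 80.102; standard quotas: Gold 6.517, Red 15.867, Teal 18.339, Violet 2.072, Amber 15.293, Silver 0.911.
Rounding up gives 7, 16, 19, 3, 16, 1 = 62 seats, so the divisor must be adjusted.
With modified divisor 84: modified quotas Gold 6.214, Red 15.131, Teal 17.488, Violet 1.976, Amber 14.583, Silver 0.869.
Rounding up: Gold 7, Red 16, Teal 18, Violet 2, Amber 15, Silver 1 (total 59).
Silver receives 1.

1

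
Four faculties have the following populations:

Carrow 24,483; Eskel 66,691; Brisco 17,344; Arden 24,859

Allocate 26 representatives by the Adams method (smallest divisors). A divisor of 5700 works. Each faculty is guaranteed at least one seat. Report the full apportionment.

With modified divisor 5700: modified quotas Carrow 4.295, Eskel 11.700, Brisco 3.043, Arden 4.361.
Rounding up: Carrow 5, Eskel 12, Brisco 4, Arden 5 (total 26).

Carrow 5, Eskel 12, Brisco 4, Arden 5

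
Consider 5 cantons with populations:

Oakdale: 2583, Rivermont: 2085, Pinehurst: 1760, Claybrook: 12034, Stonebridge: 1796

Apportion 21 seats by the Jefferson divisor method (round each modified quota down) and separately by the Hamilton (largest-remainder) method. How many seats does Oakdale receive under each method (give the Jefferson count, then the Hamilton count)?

2 and 3

Jefferson: Oakdale 2, Rivermont 2, Pinehurst 2, Claybrook 13, Stonebridge 2.
Hamilton: Oakdale 3, Rivermont 2, Pinehurst 2, Claybrook 12, Stonebridge 2.
Oakdale gets 2 under Jefferson and 3 under Hamilton.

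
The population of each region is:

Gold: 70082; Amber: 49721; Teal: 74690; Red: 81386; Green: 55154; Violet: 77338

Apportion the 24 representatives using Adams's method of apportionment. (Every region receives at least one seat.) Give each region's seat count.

Standard divisor 408371/24 ≈ 17015.458; standard quotas: Gold 4.119, Amber 2.922, Teal 4.390, Red 4.783, Green 3.241, Violet 4.545.
Rounding up gives 5, 3, 5, 5, 4, 5 = 27 seats, so the divisor must be adjusted.
With modified divisor 19000: modified quotas Gold 3.689, Amber 2.617, Teal 3.931, Red 4.283, Green 2.903, Violet 4.070.
Rounding up: Gold 4, Amber 3, Teal 4, Red 5, Green 3, Violet 5 (total 24).

Gold 4, Amber 3, Teal 4, Red 5, Green 3, Violet 5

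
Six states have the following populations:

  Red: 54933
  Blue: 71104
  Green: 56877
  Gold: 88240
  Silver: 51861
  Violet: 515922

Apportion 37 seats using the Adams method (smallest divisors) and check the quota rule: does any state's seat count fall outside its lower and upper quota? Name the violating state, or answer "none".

Standard quotas: Red 2.423, Blue 3.136, Green 2.508, Gold 3.892, Silver 2.287, Violet 22.754.
Adams allocation: Red 3, Blue 3, Green 3, Gold 4, Silver 3, Violet 21.
Violet has quota 22.754 (lower 22, upper 23) but receives 21 — outside the quota interval.

Violet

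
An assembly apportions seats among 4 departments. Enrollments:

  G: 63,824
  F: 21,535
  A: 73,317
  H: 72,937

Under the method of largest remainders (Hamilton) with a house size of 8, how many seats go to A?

3

Standard divisor: 231613 ÷ 8 ≈ 28951.625.
Standard quotas: G 2.2045, F 0.7438, A 2.5324, H 2.5193.
Lower quotas: G 2, F 0, A 2, H 2 (sum 6, leaving 2 seats).
Remainders in descending order: F 0.7438, A 0.5324, H 0.5193, G 0.2045.
Largest remainders: F, A receive the extra seats.
A receives 3.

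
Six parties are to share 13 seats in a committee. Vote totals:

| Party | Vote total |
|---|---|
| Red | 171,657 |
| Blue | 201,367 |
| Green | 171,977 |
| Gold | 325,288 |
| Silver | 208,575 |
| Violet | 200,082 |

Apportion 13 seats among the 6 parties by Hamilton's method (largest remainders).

Red 2; Blue 2; Green 2; Gold 3; Silver 2; Violet 2

Standard divisor: 1278946 ÷ 13 ≈ 98380.462.
Standard quotas: Red 1.7448, Blue 2.0468, Green 1.7481, Gold 3.3064, Silver 2.1201, Violet 2.0338.
Lower quotas: Red 1, Blue 2, Green 1, Gold 3, Silver 2, Violet 2 (sum 11, leaving 2 seats).
Remainders in descending order: Green 0.7481, Red 0.7448, Gold 0.3064, Silver 0.1201, Blue 0.0468, Violet 0.0338.
Largest remainders: Green, Red receive the extra seats.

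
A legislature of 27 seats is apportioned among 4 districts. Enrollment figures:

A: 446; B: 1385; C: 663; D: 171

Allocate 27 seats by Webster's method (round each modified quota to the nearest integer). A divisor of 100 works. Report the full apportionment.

A=4; B=14; C=7; D=2

With modified divisor 100: modified quotas A 4.460, B 13.850, C 6.630, D 1.710.
Rounding to the nearest integer: A 4, B 14, C 7, D 2 (total 27).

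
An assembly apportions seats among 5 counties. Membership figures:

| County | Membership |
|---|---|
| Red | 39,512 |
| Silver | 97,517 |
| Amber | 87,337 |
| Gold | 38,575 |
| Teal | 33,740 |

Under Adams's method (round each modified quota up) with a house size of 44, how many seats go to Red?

6

Standard divisor 296681/44 ≈ 6742.75; standard quotas: Red 5.860, Silver 14.462, Amber 12.953, Gold 5.721, Teal 5.004.
Rounding up gives 6, 15, 13, 6, 6 = 46 seats, so the divisor must be adjusted.
With modified divisor 7100: modified quotas Red 5.565, Silver 13.735, Amber 12.301, Gold 5.433, Teal 4.752.
Rounding up: Red 6, Silver 14, Amber 13, Gold 6, Teal 5 (total 44).
Red receives 6.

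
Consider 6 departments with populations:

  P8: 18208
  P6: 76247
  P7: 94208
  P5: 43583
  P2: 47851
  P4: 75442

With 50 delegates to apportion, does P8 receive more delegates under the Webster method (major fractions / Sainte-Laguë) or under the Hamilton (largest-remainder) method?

Webster: P8 3, P6 11, P7 13, P5 6, P2 7, P4 10.
Hamilton: P8 2, P6 11, P7 13, P5 6, P2 7, P4 11.
P8 gets 3 under Webster and 2 under Hamilton.

Webster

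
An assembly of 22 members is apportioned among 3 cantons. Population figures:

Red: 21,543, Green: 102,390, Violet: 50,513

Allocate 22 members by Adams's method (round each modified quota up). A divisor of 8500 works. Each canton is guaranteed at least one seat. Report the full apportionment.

Red: 3, Green: 13, Violet: 6

With modified divisor 8500: modified quotas Red 2.534, Green 12.046, Violet 5.943.
Rounding up: Red 3, Green 13, Violet 6 (total 22).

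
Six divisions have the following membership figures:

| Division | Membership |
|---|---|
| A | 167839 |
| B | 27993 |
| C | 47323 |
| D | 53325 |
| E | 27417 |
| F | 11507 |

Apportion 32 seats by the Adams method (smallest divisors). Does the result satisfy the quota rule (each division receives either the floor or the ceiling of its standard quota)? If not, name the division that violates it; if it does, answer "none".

A

Standard quotas: A 16.013, B 2.671, C 4.515, D 5.088, E 2.616, F 1.098.
Adams allocation: A 15, B 3, C 5, D 5, E 3, F 1.
A has quota 16.013 (lower 16, upper 17) but receives 15 — outside the quota interval.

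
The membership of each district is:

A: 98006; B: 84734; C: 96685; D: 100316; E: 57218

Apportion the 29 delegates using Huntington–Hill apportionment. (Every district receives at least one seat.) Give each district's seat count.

A: 6, B: 6, C: 6, D: 7, E: 4

With divisor 15296: modified quotas A 6.407, B 5.540, C 6.321, D 6.558, E 3.741.
Geometric-mean thresholds: A √(6·7)=6.481, B √(5·6)=5.477, C √(6·7)=6.481, D √(6·7)=6.481, E √(3·4)=3.464.
Each quota rounded against its threshold gives A 6, B 6, C 6, D 7, E 4 (total 29).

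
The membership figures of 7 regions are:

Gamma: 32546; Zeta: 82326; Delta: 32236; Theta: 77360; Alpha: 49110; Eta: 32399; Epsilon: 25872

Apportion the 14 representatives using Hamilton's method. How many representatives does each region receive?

Standard divisor: 331849 ÷ 14 ≈ 23703.5.
Standard quotas: Gamma 1.3730, Zeta 3.4732, Delta 1.3600, Theta 3.2637, Alpha 2.0718, Eta 1.3668, Epsilon 1.0915.
Lower quotas: Gamma 1, Zeta 3, Delta 1, Theta 3, Alpha 2, Eta 1, Epsilon 1 (sum 12, leaving 2 seats).
Remainders in descending order: Zeta 0.4732, Gamma 0.3730, Eta 0.3668, Delta 0.3600, Theta 0.2637, Epsilon 0.0915, Alpha 0.0718.
Largest remainders: Zeta, Gamma receive the extra seats.

Gamma=2, Zeta=4, Delta=1, Theta=3, Alpha=2, Eta=1, Epsilon=1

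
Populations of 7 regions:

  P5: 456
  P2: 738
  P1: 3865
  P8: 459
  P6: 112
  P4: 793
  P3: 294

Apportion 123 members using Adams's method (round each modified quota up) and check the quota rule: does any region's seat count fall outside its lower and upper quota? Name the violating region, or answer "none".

P1

Standard quotas: P5 8.350, P2 13.514, P1 70.775, P8 8.405, P6 2.051, P4 14.521, P3 5.384.
Adams allocation: P5 9, P2 14, P1 69, P8 9, P6 2, P4 14, P3 6.
P1 has quota 70.775 (lower 70, upper 71) but receives 69 — outside the quota interval.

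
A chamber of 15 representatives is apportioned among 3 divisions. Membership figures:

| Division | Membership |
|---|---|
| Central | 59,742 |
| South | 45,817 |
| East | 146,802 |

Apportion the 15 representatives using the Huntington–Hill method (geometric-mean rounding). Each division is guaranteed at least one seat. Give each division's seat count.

With divisor 17273: modified quotas Central 3.459, South 2.653, East 8.499.
Geometric-mean thresholds: Central √(3·4)=3.464, South √(2·3)=2.449, East √(8·9)=8.485.
Each quota rounded against its threshold gives Central 3, South 3, East 9 (total 15).

Central: 3, South: 3, East: 9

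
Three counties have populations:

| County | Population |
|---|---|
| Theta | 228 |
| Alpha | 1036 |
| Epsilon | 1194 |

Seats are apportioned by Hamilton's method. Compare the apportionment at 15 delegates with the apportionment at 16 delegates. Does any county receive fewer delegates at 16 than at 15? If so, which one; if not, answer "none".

Theta

At 15 seats: Theta 2, Alpha 6, Epsilon 7.
At 16 seats: Theta 1, Alpha 7, Epsilon 8.
Theta drops from 2 to 1.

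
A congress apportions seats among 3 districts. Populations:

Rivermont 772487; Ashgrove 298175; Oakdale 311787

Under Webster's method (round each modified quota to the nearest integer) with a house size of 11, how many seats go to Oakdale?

3

Standard divisor 1382449/11 ≈ 125677.182; standard quotas: Rivermont 6.147, Ashgrove 2.373, Oakdale 2.481.
Rounding to the nearest integer gives 6, 2, 2 = 10 seats, so the divisor must be adjusted.
With modified divisor 122000: modified quotas Rivermont 6.332, Ashgrove 2.444, Oakdale 2.556.
Rounding to the nearest integer: Rivermont 6, Ashgrove 2, Oakdale 3 (total 11).
Oakdale receives 3.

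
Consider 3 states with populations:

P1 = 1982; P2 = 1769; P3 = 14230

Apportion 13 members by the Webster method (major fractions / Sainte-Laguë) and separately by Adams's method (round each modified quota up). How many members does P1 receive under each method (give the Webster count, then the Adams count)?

Webster: P1 1, P2 1, P3 11.
Adams: P1 2, P2 2, P3 9.
P1 gets 1 under Webster and 2 under Adams.

1 and 2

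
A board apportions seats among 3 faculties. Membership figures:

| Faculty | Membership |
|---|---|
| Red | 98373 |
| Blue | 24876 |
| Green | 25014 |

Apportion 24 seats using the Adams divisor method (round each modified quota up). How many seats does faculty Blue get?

4

Standard divisor 148263/24 ≈ 6177.625; standard quotas: Red 15.924, Blue 4.027, Green 4.049.
Rounding up gives 16, 5, 5 = 26 seats, so the divisor must be adjusted.
With modified divisor 6400: modified quotas Red 15.371, Blue 3.887, Green 3.908.
Rounding up: Red 16, Blue 4, Green 4 (total 24).
Blue receives 4.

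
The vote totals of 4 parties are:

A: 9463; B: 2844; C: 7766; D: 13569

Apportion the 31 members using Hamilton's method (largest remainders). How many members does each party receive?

Total 33642; standard divisor 33642/31 ≈ 1085.226.
Standard quotas: A 8.7198, B 2.6207, C 7.1561, D 12.5034.
Lower quotas: A 8, B 2, C 7, D 12 (sum 29, leaving 2 seats).
Remainders in descending order: A 0.7198, B 0.6207, D 0.5034, C 0.1561.
The surplus seats go to A, B.

A 9, B 3, C 7, D 12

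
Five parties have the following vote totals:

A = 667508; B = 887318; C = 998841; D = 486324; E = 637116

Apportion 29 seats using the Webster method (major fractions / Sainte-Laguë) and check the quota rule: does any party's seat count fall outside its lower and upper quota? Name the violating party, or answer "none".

Standard quotas: A 5.264, B 6.998, C 7.877, D 3.835, E 5.025.
Webster allocation: A 5, B 7, C 8, D 4, E 5.
Every allocation lies between the lower and upper quota.

none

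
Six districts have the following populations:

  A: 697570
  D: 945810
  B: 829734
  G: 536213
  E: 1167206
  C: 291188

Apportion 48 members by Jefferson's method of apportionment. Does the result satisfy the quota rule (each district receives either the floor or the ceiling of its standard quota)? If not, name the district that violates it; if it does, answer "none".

Standard quotas: A 7.495, D 10.162, B 8.914, G 5.761, E 12.540, C 3.128.
Jefferson allocation: A 7, D 10, B 9, G 6, E 13, C 3.
Every allocation lies between the lower and upper quota.

none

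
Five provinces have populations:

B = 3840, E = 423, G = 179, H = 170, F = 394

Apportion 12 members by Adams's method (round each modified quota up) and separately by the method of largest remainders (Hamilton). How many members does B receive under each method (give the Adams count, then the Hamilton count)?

Adams: B 8, E 1, G 1, H 1, F 1.
Hamilton: B 9, E 1, G 1, H 0, F 1.
B gets 8 under Adams and 9 under Hamilton.

8 and 9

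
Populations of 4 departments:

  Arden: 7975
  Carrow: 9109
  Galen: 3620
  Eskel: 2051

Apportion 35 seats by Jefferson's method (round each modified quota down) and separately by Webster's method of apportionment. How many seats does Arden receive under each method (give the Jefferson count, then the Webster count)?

13 and 12

Jefferson: Arden 13, Carrow 14, Galen 5, Eskel 3.
Webster: Arden 12, Carrow 14, Galen 6, Eskel 3.
Arden gets 13 under Jefferson and 12 under Webster.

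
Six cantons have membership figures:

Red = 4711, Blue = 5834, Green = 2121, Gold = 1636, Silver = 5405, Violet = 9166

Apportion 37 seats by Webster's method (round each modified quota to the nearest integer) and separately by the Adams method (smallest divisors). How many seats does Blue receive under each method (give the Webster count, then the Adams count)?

Webster: Red 6, Blue 7, Green 3, Gold 2, Silver 7, Violet 12.
Adams: Red 6, Blue 8, Green 3, Gold 2, Silver 7, Violet 11.
Blue gets 7 under Webster and 8 under Adams.

7 and 8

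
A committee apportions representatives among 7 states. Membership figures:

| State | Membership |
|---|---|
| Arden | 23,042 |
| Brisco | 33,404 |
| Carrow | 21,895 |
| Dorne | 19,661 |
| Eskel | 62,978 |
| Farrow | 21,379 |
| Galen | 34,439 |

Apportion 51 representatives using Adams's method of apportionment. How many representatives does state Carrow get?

Standard divisor 216798/51 ≈ 4250.941; standard quotas: Arden 5.420, Brisco 7.858, Carrow 5.151, Dorne 4.625, Eskel 14.815, Farrow 5.029, Galen 8.102.
Rounding up gives 6, 8, 6, 5, 15, 6, 9 = 55 seats, so the divisor must be adjusted.
With modified divisor 4550: modified quotas Arden 5.064, Brisco 7.342, Carrow 4.812, Dorne 4.321, Eskel 13.841, Farrow 4.699, Galen 7.569.
Rounding up: Arden 6, Brisco 8, Carrow 5, Dorne 5, Eskel 14, Farrow 5, Galen 8 (total 51).
Carrow receives 5.

5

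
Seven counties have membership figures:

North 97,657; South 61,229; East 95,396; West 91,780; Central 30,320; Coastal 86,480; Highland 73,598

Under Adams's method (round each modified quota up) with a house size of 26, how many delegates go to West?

4

Standard divisor 536460/26 ≈ 20633.077; standard quotas: North 4.733, South 2.968, East 4.623, West 4.448, Central 1.469, Coastal 4.191, Highland 3.567.
Rounding up gives 5, 3, 5, 5, 2, 5, 4 = 29 seats, so the divisor must be adjusted.
With modified divisor 24100: modified quotas North 4.052, South 2.541, East 3.958, West 3.808, Central 1.258, Coastal 3.588, Highland 3.054.
Rounding up: North 5, South 3, East 4, West 4, Central 2, Coastal 4, Highland 4 (total 26).
West receives 4.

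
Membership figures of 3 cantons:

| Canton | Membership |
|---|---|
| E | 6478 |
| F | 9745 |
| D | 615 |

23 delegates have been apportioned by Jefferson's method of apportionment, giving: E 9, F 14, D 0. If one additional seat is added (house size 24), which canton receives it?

Priority for the next seat is population ÷ (current seats + 1).
Priorities: E 647.800, F 649.667, D 615.000.
Highest priority: F.

F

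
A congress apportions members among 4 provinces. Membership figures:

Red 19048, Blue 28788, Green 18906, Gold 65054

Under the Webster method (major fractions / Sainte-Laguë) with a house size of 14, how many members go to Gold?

Standard divisor 131796/14 ≈ 9414; standard quotas: Red 2.023, Blue 3.058, Green 2.008, Gold 6.910.
Rounding to the nearest integer gives Red 2, Blue 3, Green 2, Gold 7 — total 14, matching the house size, so no adjustment is needed.
Gold receives 7.

7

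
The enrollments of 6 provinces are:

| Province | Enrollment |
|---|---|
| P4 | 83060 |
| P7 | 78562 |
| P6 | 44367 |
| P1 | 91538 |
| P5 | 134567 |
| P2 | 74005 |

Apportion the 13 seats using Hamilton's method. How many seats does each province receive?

The standard divisor is 506099/13 ≈ 38930.692.
Standard quotas: P4 2.1335, P7 2.0180, P6 1.1396, P1 2.3513, P5 3.4566, P2 1.9009.
Lower quotas: P4 2, P7 2, P6 1, P1 2, P5 3, P2 1 (sum 11, leaving 2 seats).
Remainders in descending order: P2 0.9009, P5 0.4566, P1 0.3513, P6 0.1396, P4 0.1335, P7 0.0180.
Largest remainders: P2, P5 receive the extra seats.

P4=2, P7=2, P6=1, P1=2, P5=4, P2=2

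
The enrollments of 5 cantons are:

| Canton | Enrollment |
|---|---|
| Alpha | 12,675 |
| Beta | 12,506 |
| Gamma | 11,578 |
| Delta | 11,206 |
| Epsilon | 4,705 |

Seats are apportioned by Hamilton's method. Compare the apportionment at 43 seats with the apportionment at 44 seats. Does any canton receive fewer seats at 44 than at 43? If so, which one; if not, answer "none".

none

At 43 seats: Alpha 10, Beta 10, Gamma 10, Delta 9, Epsilon 4.
At 44 seats: Alpha 11, Beta 10, Gamma 10, Delta 9, Epsilon 4.
No canton's allocation decreased.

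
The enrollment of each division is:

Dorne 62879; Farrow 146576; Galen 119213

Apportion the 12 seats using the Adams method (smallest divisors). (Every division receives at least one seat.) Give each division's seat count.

Dorne 3; Farrow 5; Galen 4

Standard divisor 328668/12 ≈ 27389; standard quotas: Dorne 2.296, Farrow 5.352, Galen 4.353.
Rounding up gives 3, 6, 5 = 14 seats, so the divisor must be adjusted.
With modified divisor 30600: modified quotas Dorne 2.055, Farrow 4.790, Galen 3.896.
Rounding up: Dorne 3, Farrow 5, Galen 4 (total 12).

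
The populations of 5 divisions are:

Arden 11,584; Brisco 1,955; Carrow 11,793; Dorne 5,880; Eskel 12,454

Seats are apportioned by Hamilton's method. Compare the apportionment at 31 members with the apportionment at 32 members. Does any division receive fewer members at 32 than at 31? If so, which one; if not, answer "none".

Brisco

At 31 seats: Arden 8, Brisco 2, Carrow 8, Dorne 4, Eskel 9.
At 32 seats: Arden 9, Brisco 1, Carrow 9, Dorne 4, Eskel 9.
Brisco drops from 2 to 1.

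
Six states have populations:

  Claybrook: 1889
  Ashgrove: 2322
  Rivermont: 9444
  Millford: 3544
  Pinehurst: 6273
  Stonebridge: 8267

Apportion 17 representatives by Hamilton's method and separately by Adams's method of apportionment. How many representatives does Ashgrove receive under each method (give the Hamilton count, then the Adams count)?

1 and 2

Hamilton: Claybrook 1, Ashgrove 1, Rivermont 5, Millford 2, Pinehurst 3, Stonebridge 5.
Adams: Claybrook 1, Ashgrove 2, Rivermont 5, Millford 2, Pinehurst 3, Stonebridge 4.
Ashgrove gets 1 under Hamilton and 2 under Adams.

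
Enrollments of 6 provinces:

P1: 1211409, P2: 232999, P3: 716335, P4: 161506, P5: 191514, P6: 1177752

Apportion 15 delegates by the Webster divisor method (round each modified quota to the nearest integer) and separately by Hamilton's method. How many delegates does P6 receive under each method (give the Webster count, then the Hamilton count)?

4 and 5

Webster: P1 5, P2 1, P3 3, P4 1, P5 1, P6 4.
Hamilton: P1 5, P2 1, P3 3, P4 0, P5 1, P6 5.
P6 gets 4 under Webster and 5 under Hamilton.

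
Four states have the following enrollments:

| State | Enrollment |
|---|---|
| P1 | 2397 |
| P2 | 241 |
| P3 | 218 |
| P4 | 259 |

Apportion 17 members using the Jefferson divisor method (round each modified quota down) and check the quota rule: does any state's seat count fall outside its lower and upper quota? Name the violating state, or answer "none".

none

Standard quotas: P1 13.082, P2 1.315, P3 1.190, P4 1.413.
Jefferson allocation: P1 14, P2 1, P3 1, P4 1.
Every allocation lies between the lower and upper quota.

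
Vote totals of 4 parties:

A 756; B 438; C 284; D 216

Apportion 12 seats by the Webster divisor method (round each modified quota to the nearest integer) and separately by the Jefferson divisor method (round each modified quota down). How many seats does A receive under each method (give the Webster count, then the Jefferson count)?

Webster: A 5, B 3, C 2, D 2.
Jefferson: A 6, B 3, C 2, D 1.
A gets 5 under Webster and 6 under Jefferson.

5 and 6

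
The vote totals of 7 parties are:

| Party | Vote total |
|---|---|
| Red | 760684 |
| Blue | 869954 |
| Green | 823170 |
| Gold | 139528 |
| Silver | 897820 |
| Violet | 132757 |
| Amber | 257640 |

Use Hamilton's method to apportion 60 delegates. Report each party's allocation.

Total 3881553; standard divisor 3881553/60 ≈ 64692.55.
Standard quotas: Red 11.7584, Blue 13.4475, Green 12.7243, Gold 2.1568, Silver 13.8783, Violet 2.0521, Amber 3.9825.
Lower quotas: Red 11, Blue 13, Green 12, Gold 2, Silver 13, Violet 2, Amber 3 (sum 56, leaving 4 seats).
Remainders in descending order: Amber 0.9825, Silver 0.8783, Red 0.7584, Green 0.7243, Blue 0.4475, Gold 0.1568, Violet 0.0521.
Largest remainders: Amber, Silver, Red, Green receive the extra seats.

Red=12, Blue=13, Green=13, Gold=2, Silver=14, Violet=2, Amber=4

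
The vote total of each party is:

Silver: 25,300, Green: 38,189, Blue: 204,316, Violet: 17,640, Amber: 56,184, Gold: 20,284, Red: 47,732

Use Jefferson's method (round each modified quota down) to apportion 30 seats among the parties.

Silver 2; Green 3; Blue 16; Violet 1; Amber 4; Gold 1; Red 3

Standard divisor 409645/30 ≈ 13654.833; standard quotas: Silver 1.853, Green 2.797, Blue 14.963, Violet 1.292, Amber 4.115, Gold 1.485, Red 3.496.
Rounding down gives 1, 2, 14, 1, 4, 1, 3 = 26 seats, so the divisor must be adjusted.
With modified divisor 12300: modified quotas Silver 2.057, Green 3.105, Blue 16.611, Violet 1.434, Amber 4.568, Gold 1.649, Red 3.881.
Rounding down: Silver 2, Green 3, Blue 16, Violet 1, Amber 4, Gold 1, Red 3 (total 30).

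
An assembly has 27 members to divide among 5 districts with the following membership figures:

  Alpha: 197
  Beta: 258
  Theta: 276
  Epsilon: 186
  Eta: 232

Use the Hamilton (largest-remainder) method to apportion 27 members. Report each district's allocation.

Alpha 5; Beta 6; Theta 7; Epsilon 4; Eta 5

Total 1149; standard divisor 1149/27 ≈ 42.556.
Standard quotas: Alpha 4.629, Beta 6.063, Theta 6.486, Epsilon 4.371, Eta 5.452.
Lower quotas: Alpha 4, Beta 6, Theta 6, Epsilon 4, Eta 5 (sum 25, leaving 2 seats).
Remainders in descending order: Alpha 0.629, Theta 0.486, Eta 0.452, Epsilon 0.371, Beta 0.063.
Largest remainders: Alpha, Theta receive the extra seats.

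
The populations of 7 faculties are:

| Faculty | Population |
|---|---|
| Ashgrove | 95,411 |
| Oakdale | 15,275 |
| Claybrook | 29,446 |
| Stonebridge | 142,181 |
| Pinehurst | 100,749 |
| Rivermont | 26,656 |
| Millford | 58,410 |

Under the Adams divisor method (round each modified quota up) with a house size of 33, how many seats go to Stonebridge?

10

Standard divisor 468128/33 ≈ 14185.697; standard quotas: Ashgrove 6.726, Oakdale 1.077, Claybrook 2.076, Stonebridge 10.023, Pinehurst 7.102, Rivermont 1.879, Millford 4.118.
Rounding up gives 7, 2, 3, 11, 8, 2, 5 = 38 seats, so the divisor must be adjusted.
With modified divisor 15641: modified quotas Ashgrove 6.100, Oakdale 0.977, Claybrook 1.883, Stonebridge 9.090, Pinehurst 6.441, Rivermont 1.704, Millford 3.734.
Rounding up: Ashgrove 7, Oakdale 1, Claybrook 2, Stonebridge 10, Pinehurst 7, Rivermont 2, Millford 4 (total 33).
Stonebridge receives 10.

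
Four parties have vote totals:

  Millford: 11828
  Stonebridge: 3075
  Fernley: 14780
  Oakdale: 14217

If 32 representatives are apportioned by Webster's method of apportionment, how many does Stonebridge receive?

Standard divisor 43900/32 ≈ 1371.875; standard quotas: Millford 8.622, Stonebridge 2.241, Fernley 10.774, Oakdale 10.363.
Rounding to the nearest integer gives Millford 9, Stonebridge 2, Fernley 11, Oakdale 10 — total 32, matching the house size, so no adjustment is needed.
Stonebridge receives 2.

2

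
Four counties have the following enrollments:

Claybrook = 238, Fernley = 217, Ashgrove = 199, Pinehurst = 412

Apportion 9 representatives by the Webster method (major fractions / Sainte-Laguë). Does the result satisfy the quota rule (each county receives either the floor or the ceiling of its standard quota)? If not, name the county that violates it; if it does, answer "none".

none

Standard quotas: Claybrook 2.009, Fernley 1.832, Ashgrove 1.680, Pinehurst 3.478.
Webster allocation: Claybrook 2, Fernley 2, Ashgrove 2, Pinehurst 3.
Every allocation lies between the lower and upper quota.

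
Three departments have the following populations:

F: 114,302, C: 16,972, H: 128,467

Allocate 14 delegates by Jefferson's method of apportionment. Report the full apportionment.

F 6; C 1; H 7

Standard divisor 259741/14 ≈ 18552.929; standard quotas: F 6.161, C 0.915, H 6.924.
Rounding down gives 6, 0, 6 = 12 seats, so the divisor must be adjusted.
With modified divisor 16521.8: modified quotas F 6.918, C 1.027, H 7.776.
Rounding down: F 6, C 1, H 7 (total 14).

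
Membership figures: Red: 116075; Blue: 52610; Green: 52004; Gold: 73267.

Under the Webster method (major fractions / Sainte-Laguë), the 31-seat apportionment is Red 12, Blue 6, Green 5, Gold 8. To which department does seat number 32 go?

Priority for the next seat is population ÷ (current seats + 0.5).
Priorities: Red 9286.000, Blue 8093.846, Green 9455.273, Gold 8619.647.
Highest priority: Green.

Green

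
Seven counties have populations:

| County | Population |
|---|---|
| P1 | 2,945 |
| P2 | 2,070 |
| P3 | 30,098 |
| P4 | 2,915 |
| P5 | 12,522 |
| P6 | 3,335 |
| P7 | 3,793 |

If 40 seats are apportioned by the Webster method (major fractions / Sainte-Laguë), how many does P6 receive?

2

Standard divisor 57678/40 ≈ 1441.95; standard quotas: P1 2.042, P2 1.436, P3 20.873, P4 2.022, P5 8.684, P6 2.313, P7 2.630.
Rounding to the nearest integer gives P1 2, P2 1, P3 21, P4 2, P5 9, P6 2, P7 3 — total 40, matching the house size, so no adjustment is needed.
P6 receives 2.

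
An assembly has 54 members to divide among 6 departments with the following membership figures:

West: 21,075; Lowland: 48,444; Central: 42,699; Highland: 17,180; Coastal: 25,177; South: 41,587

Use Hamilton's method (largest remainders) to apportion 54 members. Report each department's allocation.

West 6, Lowland 13, Central 12, Highland 5, Coastal 7, South 11

The standard divisor is 196162/54 ≈ 3632.63.
Standard quotas: West 5.8016, Lowland 13.3358, Central 11.7543, Highland 4.7294, Coastal 6.9308, South 11.4482.
Lower quotas: West 5, Lowland 13, Central 11, Highland 4, Coastal 6, South 11 (sum 50, leaving 4 seats).
Remainders in descending order: Coastal 0.9308, West 0.8016, Central 0.7543, Highland 0.7294, South 0.4482, Lowland 0.3358.
The surplus seats go to Coastal, West, Central, Highland.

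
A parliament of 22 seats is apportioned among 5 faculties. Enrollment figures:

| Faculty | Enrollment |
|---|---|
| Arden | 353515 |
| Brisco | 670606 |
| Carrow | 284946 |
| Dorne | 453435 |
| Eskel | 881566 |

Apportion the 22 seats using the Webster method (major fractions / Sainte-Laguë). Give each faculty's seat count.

Standard divisor 2644068/22 ≈ 120184.909; standard quotas: Arden 2.941, Brisco 5.580, Carrow 2.371, Dorne 3.773, Eskel 7.335.
Rounding to the nearest integer gives Arden 3, Brisco 6, Carrow 2, Dorne 4, Eskel 7 — total 22, matching the house size, so no adjustment is needed.

Arden: 3, Brisco: 6, Carrow: 2, Dorne: 4, Eskel: 7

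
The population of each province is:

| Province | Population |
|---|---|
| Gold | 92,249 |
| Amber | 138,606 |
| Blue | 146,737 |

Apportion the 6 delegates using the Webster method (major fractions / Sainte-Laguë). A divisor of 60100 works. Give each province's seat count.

With modified divisor 60100: modified quotas Gold 1.535, Amber 2.306, Blue 2.442.
Rounding to the nearest integer: Gold 2, Amber 2, Blue 2 (total 6).

Gold=2; Amber=2; Blue=2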